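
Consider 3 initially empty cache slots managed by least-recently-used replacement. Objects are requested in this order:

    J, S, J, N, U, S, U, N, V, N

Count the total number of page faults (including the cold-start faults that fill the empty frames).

6

J -> fault, frames [J]
S -> fault, frames [J, S]
J -> hit
N -> fault, frames [S, J, N]
U -> fault, evict S, frames [J, N, U]
S -> fault, evict J, frames [N, U, S]
U -> hit
N -> hit
V -> fault, evict S, frames [U, N, V]
N -> hit
Page faults: 6.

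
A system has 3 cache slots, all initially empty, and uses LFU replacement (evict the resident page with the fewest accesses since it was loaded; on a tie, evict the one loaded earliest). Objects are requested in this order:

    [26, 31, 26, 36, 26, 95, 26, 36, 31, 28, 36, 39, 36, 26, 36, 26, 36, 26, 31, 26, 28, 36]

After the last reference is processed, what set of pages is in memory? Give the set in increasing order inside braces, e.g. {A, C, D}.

26: fault, frames {26}
31: fault, frames {26,31}
26: hit
36: fault, frames {26,31,36}
26: hit
95: fault, evict 31, frames {26,36,95}
26: hit
36: hit
31: fault, evict 95, frames {26,36,31}
28: fault, evict 31, frames {26,36,28}
36: hit
39: fault, evict 28, frames {26,36,39}
36: hit
26: hit
36: hit
26: hit
36: hit
26: hit
31: fault, evict 39, frames {26,36,31}
26: hit
28: fault, evict 31, frames {26,36,28}
36: hit

{26, 28, 36}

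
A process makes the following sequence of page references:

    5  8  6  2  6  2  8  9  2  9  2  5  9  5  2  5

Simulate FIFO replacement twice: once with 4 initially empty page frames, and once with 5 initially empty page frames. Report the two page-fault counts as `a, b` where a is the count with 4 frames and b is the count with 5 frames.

4 frames: F F F F . . . F . . . F . . . . → 6 faults.
5 frames: F F F F . . . F . . . . . . . . → 5 faults.
5 < 6: adding a frame reduced faults, as is typical.

6, 5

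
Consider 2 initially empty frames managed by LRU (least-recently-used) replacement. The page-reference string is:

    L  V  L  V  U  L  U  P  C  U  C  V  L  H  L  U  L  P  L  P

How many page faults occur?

12

L → miss, frames [L]
V → miss, frames [L, V]
L → hit
V → hit
U → miss, evict L, frames [V, U]
L → miss, evict V, frames [U, L]
U → hit
P → miss, evict L, frames [U, P]
C → miss, evict U, frames [P, C]
U → miss, evict P, frames [C, U]
C → hit
V → miss, evict U, frames [C, V]
L → miss, evict C, frames [V, L]
H → miss, evict V, frames [L, H]
L → hit
U → miss, evict H, frames [L, U]
L → hit
P → miss, evict U, frames [L, P]
L → hit
P → hit
Page faults: 12.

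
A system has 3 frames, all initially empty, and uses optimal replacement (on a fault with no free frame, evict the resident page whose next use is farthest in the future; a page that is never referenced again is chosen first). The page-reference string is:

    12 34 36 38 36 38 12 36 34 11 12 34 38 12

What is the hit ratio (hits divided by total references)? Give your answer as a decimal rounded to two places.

12: miss, frames [12]
34: miss, frames [12, 34]
36: miss, frames [12, 34, 36]
38: miss, evict 34, frames [12, 36, 38]
36: hit
38: hit
12: hit
36: hit
34: miss, evict 36, frames [12, 38, 34]
11: miss, evict 38, frames [12, 34, 11]
12: hit
34: hit
38: miss, evict 11, frames [12, 34, 38]
12: hit
Hits: 7 of 14 references → 7/14 = 0.5000.

0.50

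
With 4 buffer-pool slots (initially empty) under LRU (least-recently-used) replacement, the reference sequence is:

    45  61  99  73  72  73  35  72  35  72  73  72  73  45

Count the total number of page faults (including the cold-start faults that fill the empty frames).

7

45 -> miss, frames [45]
61 -> miss, frames [45, 61]
99 -> miss, frames [45, 61, 99]
73 -> miss, frames [45, 61, 99, 73]
72 -> miss, evict 45, frames [61, 99, 73, 72]
73 -> hit
35 -> miss, evict 61, frames [99, 72, 73, 35]
72 -> hit
35 -> hit
72 -> hit
73 -> hit
72 -> hit
73 -> hit
45 -> miss, evict 99, frames [35, 72, 73, 45]
Page faults: 7.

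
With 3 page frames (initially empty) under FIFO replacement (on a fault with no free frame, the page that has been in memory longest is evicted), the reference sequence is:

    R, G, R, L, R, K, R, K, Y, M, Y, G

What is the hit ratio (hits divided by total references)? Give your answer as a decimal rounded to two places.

0.33

R → fault, frames {R}
G → fault, frames {R,G}
R → hit
L → fault, frames {R,G,L}
R → hit
K → fault, evict R, frames {G,L,K}
R → fault, evict G, frames {L,K,R}
K → hit
Y → fault, evict L, frames {K,R,Y}
M → fault, evict K, frames {R,Y,M}
Y → hit
G → fault, evict R, frames {Y,M,G}
Hits: 4 of 12 references → 4/12 = 0.3333.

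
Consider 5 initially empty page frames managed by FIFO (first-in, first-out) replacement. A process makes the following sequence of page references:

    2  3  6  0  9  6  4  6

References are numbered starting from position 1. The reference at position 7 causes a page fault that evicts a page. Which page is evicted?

2

pos 1: 2: fault, frames [2]
pos 2: 3: fault, frames [2, 3]
pos 3: 6: fault, frames [2, 3, 6]
pos 4: 0: fault, frames [2, 3, 6, 0]
pos 5: 9: fault, frames [2, 3, 6, 0, 9]
pos 6: 6: hit
pos 7: 4: fault, evict 2, frames [3, 6, 0, 9, 4]
At position 7, page 2 is evicted.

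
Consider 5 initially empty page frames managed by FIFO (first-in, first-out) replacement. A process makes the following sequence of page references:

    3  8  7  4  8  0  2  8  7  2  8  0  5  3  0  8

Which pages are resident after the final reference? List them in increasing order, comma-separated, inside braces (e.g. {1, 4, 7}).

{0, 2, 3, 5, 8}

3 → fault, frames {3}
8 → fault, frames {3,8}
7 → fault, frames {3,8,7}
4 → fault, frames {3,8,7,4}
8 → hit
0 → fault, frames {3,8,7,4,0}
2 → fault, evict 3, frames {8,7,4,0,2}
8 → hit
7 → hit
2 → hit
8 → hit
0 → hit
5 → fault, evict 8, frames {7,4,0,2,5}
3 → fault, evict 7, frames {4,0,2,5,3}
0 → hit
8 → fault, evict 4, frames {0,2,5,3,8}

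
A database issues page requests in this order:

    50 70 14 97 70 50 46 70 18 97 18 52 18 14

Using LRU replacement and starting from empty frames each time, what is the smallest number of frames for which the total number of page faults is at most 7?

f=1: 14 faults
f=2: 12 faults
f=3: 10 faults
f=4: 9 faults
f=5: 8 faults
f=6: 8 faults
f=7: 7 faults
Smallest f with faults ≤ 7 is 7.

7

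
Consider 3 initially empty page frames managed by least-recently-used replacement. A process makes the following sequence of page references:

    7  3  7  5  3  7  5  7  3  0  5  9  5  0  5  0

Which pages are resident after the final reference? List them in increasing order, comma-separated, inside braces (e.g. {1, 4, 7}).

{0, 5, 9}

7 → fault, frames (7)
3 → fault, frames (7 3)
7 → hit
5 → fault, frames (3 7 5)
3 → hit
7 → hit
5 → hit
7 → hit
3 → hit
0 → fault, evict 5, frames (7 3 0)
5 → fault, evict 7, frames (3 0 5)
9 → fault, evict 3, frames (0 5 9)
5 → hit
0 → hit
5 → hit
0 → hit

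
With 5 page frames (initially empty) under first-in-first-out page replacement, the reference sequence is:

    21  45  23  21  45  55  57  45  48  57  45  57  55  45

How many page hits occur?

8

21: fault, frames [21]
45: fault, frames [21, 45]
23: fault, frames [21, 45, 23]
21: hit
45: hit
55: fault, frames [21, 45, 23, 55]
57: fault, frames [21, 45, 23, 55, 57]
45: hit
48: fault, evict 21, frames [45, 23, 55, 57, 48]
57: hit
45: hit
57: hit
55: hit
45: hit
Hits: 8.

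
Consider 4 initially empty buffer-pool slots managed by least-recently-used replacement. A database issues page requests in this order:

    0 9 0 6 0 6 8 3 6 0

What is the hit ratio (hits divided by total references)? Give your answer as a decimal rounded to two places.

0.50

0 -> miss, frames (0)
9 -> miss, frames (0 9)
0 -> hit
6 -> miss, frames (9 0 6)
0 -> hit
6 -> hit
8 -> miss, frames (9 0 6 8)
3 -> miss, evict 9, frames (0 6 8 3)
6 -> hit
0 -> hit
Hits: 5 of 10 references → 5/10 = 0.5000.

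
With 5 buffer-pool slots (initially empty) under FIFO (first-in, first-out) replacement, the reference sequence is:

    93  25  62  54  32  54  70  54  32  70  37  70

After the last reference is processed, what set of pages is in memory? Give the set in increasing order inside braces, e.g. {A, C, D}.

{32, 37, 54, 62, 70}

93 → fault, frames (93)
25 → fault, frames (93 25)
62 → fault, frames (93 25 62)
54 → fault, frames (93 25 62 54)
32 → fault, frames (93 25 62 54 32)
54 → hit
70 → fault, evict 93, frames (25 62 54 32 70)
54 → hit
32 → hit
70 → hit
37 → fault, evict 25, frames (62 54 32 70 37)
70 → hit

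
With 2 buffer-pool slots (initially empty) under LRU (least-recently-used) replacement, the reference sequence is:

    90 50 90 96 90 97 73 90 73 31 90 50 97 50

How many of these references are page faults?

10

90 → miss, frames {90}
50 → miss, frames {90,50}
90 → hit
96 → miss, evict 50, frames {90,96}
90 → hit
97 → miss, evict 96, frames {90,97}
73 → miss, evict 90, frames {97,73}
90 → miss, evict 97, frames {73,90}
73 → hit
31 → miss, evict 90, frames {73,31}
90 → miss, evict 73, frames {31,90}
50 → miss, evict 31, frames {90,50}
97 → miss, evict 90, frames {50,97}
50 → hit
Page faults: 10.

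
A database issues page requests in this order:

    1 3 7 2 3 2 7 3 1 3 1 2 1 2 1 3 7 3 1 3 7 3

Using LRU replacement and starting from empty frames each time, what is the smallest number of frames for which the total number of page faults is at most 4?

f=1: 22 faults
f=2: 13 faults
f=3: 7 faults
f=4: 4 faults
Smallest f with faults ≤ 4 is 4.

4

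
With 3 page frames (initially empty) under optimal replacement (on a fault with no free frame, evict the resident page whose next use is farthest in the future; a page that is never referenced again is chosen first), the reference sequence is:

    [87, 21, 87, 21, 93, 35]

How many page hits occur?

2

87 -> miss, frames {87}
21 -> miss, frames {87,21}
87 -> hit
21 -> hit
93 -> miss, frames {87,21,93}
35 -> miss, evict 93, frames {87,21,35}
Hits: 2.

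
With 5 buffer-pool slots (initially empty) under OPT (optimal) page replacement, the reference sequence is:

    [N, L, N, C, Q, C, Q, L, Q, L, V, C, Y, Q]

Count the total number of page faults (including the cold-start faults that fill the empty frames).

N -> miss, frames [N]
L -> miss, frames [N, L]
N -> hit
C -> miss, frames [N, L, C]
Q -> miss, frames [N, L, C, Q]
C -> hit
Q -> hit
L -> hit
Q -> hit
L -> hit
V -> miss, frames [N, L, C, Q, V]
C -> hit
Y -> miss, evict V, frames [N, L, C, Q, Y]
Q -> hit
Page faults: 6.

6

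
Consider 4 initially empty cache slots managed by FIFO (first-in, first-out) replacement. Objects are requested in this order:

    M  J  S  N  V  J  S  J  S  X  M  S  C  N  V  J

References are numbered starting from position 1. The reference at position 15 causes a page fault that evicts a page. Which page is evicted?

pos 1: M -> fault, frames (M)
pos 2: J -> fault, frames (M J)
pos 3: S -> fault, frames (M J S)
pos 4: N -> fault, frames (M J S N)
pos 5: V -> fault, evict M, frames (J S N V)
pos 6: J -> hit
pos 7: S -> hit
pos 8: J -> hit
pos 9: S -> hit
pos 10: X -> fault, evict J, frames (S N V X)
pos 11: M -> fault, evict S, frames (N V X M)
pos 12: S -> fault, evict N, frames (V X M S)
pos 13: C -> fault, evict V, frames (X M S C)
pos 14: N -> fault, evict X, frames (M S C N)
pos 15: V -> fault, evict M, frames (S C N V)
At position 15, page M is evicted.

M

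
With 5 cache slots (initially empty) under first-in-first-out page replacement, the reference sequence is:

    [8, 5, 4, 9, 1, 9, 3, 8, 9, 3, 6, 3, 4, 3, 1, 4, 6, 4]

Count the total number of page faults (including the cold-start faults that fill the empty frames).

9

8 -> fault, frames (8)
5 -> fault, frames (8 5)
4 -> fault, frames (8 5 4)
9 -> fault, frames (8 5 4 9)
1 -> fault, frames (8 5 4 9 1)
9 -> hit
3 -> fault, evict 8, frames (5 4 9 1 3)
8 -> fault, evict 5, frames (4 9 1 3 8)
9 -> hit
3 -> hit
6 -> fault, evict 4, frames (9 1 3 8 6)
3 -> hit
4 -> fault, evict 9, frames (1 3 8 6 4)
3 -> hit
1 -> hit
4 -> hit
6 -> hit
4 -> hit
Page faults: 9.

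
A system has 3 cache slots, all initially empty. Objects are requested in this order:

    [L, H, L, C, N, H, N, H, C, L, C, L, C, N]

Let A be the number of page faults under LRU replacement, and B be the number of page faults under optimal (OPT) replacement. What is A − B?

Under LRU: F F . F F F . . . F . . . F → 7 faults.
Under OPT: F F . F F . . . . F . . . . → 5 faults.
A − B = 7 − 5 = 2.

2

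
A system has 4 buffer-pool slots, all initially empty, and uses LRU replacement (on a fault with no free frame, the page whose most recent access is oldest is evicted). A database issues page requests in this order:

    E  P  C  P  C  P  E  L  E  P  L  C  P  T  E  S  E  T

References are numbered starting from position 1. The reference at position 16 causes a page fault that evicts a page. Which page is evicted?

pos 1: E → fault, frames [E]
pos 2: P → fault, frames [E, P]
pos 3: C → fault, frames [E, P, C]
pos 4: P → hit
pos 5: C → hit
pos 6: P → hit
pos 7: E → hit
pos 8: L → fault, frames [C, P, E, L]
pos 9: E → hit
pos 10: P → hit
pos 11: L → hit
pos 12: C → hit
pos 13: P → hit
pos 14: T → fault, evict E, frames [L, C, P, T]
pos 15: E → fault, evict L, frames [C, P, T, E]
pos 16: S → fault, evict C, frames [P, T, E, S]
At position 16, page C is evicted.

C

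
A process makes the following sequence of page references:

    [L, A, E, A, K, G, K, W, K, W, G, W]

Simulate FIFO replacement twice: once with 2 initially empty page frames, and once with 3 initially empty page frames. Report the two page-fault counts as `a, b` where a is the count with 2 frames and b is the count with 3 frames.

2 frames: F F F . F F . F F . F F → 9 faults.
3 frames: F F F . F F . F . . . . → 6 faults.
6 < 9: adding a frame reduced faults, as is typical.

9, 6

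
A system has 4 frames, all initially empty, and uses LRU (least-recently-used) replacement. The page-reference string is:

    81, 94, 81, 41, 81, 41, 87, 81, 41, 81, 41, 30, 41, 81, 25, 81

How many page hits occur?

10

81 → fault, frames [81]
94 → fault, frames [81, 94]
81 → hit
41 → fault, frames [94, 81, 41]
81 → hit
41 → hit
87 → fault, frames [94, 81, 41, 87]
81 → hit
41 → hit
81 → hit
41 → hit
30 → fault, evict 94, frames [87, 81, 41, 30]
41 → hit
81 → hit
25 → fault, evict 87, frames [30, 41, 81, 25]
81 → hit
Hits: 10.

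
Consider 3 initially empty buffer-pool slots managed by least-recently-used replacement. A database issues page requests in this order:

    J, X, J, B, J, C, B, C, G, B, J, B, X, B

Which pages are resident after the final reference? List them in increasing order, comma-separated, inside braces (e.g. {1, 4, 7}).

{B, J, X}

J: miss, frames (J)
X: miss, frames (J X)
J: hit
B: miss, frames (X J B)
J: hit
C: miss, evict X, frames (B J C)
B: hit
C: hit
G: miss, evict J, frames (B C G)
B: hit
J: miss, evict C, frames (G B J)
B: hit
X: miss, evict G, frames (J B X)
B: hit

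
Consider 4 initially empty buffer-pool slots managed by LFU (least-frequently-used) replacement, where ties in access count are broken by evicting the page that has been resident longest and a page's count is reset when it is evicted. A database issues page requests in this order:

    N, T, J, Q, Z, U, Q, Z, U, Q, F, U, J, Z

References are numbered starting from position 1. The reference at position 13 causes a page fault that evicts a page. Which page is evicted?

pos 1: N → miss, frames {N}
pos 2: T → miss, frames {N,T}
pos 3: J → miss, frames {N,T,J}
pos 4: Q → miss, frames {N,T,J,Q}
pos 5: Z → miss, evict N, frames {T,J,Q,Z}
pos 6: U → miss, evict T, frames {J,Q,Z,U}
pos 7: Q → hit
pos 8: Z → hit
pos 9: U → hit
pos 10: Q → hit
pos 11: F → miss, evict J, frames {Q,Z,U,F}
pos 12: U → hit
pos 13: J → miss, evict F, frames {Q,Z,U,J}
At position 13, page F is evicted.

F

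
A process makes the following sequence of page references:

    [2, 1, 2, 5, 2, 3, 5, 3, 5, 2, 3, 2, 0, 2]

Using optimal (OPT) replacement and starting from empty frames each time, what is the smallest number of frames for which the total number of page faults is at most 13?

f=1: 14 faults
f=2: 6 faults
f=3: 5 faults
f=4: 5 faults
f=5: 5 faults
Smallest f with faults ≤ 13 is 2.

2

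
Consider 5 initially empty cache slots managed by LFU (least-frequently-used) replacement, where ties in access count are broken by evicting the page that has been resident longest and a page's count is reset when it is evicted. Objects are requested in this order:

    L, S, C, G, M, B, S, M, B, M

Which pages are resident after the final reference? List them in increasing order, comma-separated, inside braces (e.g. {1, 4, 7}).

{B, C, G, M, S}

L -> miss, frames {L}
S -> miss, frames {L,S}
C -> miss, frames {L,S,C}
G -> miss, frames {L,S,C,G}
M -> miss, frames {L,S,C,G,M}
B -> miss, evict L, frames {S,C,G,M,B}
S -> hit
M -> hit
B -> hit
M -> hit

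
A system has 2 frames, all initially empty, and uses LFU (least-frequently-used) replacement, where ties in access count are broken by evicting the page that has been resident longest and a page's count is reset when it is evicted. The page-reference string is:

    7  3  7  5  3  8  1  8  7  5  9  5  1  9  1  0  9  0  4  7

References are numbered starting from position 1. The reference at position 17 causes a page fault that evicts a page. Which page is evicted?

pos 1: 7: miss, frames [7]
pos 2: 3: miss, frames [7, 3]
pos 3: 7: hit
pos 4: 5: miss, evict 3, frames [7, 5]
pos 5: 3: miss, evict 5, frames [7, 3]
pos 6: 8: miss, evict 3, frames [7, 8]
pos 7: 1: miss, evict 8, frames [7, 1]
pos 8: 8: miss, evict 1, frames [7, 8]
pos 9: 7: hit
pos 10: 5: miss, evict 8, frames [7, 5]
pos 11: 9: miss, evict 5, frames [7, 9]
pos 12: 5: miss, evict 9, frames [7, 5]
pos 13: 1: miss, evict 5, frames [7, 1]
pos 14: 9: miss, evict 1, frames [7, 9]
pos 15: 1: miss, evict 9, frames [7, 1]
pos 16: 0: miss, evict 1, frames [7, 0]
pos 17: 9: miss, evict 0, frames [7, 9]
At position 17, page 0 is evicted.

0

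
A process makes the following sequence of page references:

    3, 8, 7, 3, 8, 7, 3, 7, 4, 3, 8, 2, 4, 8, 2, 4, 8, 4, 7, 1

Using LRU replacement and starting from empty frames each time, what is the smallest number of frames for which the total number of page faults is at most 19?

f=1: 20 faults
f=2: 18 faults
f=3: 9 faults
f=4: 7 faults
f=5: 6 faults
f=6: 6 faults
Smallest f with faults ≤ 19 is 2.

2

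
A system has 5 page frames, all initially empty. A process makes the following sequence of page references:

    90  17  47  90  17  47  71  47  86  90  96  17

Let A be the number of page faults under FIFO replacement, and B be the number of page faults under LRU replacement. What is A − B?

-1

Under FIFO: F F F . . . F . F . F . → 6 faults.
Under LRU: F F F . . . F . F . F F → 7 faults.
A − B = 6 − 7 = -1.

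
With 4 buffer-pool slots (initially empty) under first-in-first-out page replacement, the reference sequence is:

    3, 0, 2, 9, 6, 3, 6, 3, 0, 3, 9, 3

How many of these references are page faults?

7

3 -> fault, frames [3]
0 -> fault, frames [3, 0]
2 -> fault, frames [3, 0, 2]
9 -> fault, frames [3, 0, 2, 9]
6 -> fault, evict 3, frames [0, 2, 9, 6]
3 -> fault, evict 0, frames [2, 9, 6, 3]
6 -> hit
3 -> hit
0 -> fault, evict 2, frames [9, 6, 3, 0]
3 -> hit
9 -> hit
3 -> hit
Page faults: 7.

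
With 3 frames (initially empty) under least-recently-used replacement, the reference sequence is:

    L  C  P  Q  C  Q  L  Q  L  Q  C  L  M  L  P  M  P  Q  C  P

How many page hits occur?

11

L -> miss, frames {L}
C -> miss, frames {L,C}
P -> miss, frames {L,C,P}
Q -> miss, evict L, frames {C,P,Q}
C -> hit
Q -> hit
L -> miss, evict P, frames {C,Q,L}
Q -> hit
L -> hit
Q -> hit
C -> hit
L -> hit
M -> miss, evict Q, frames {C,L,M}
L -> hit
P -> miss, evict C, frames {M,L,P}
M -> hit
P -> hit
Q -> miss, evict L, frames {M,P,Q}
C -> miss, evict M, frames {P,Q,C}
P -> hit
Hits: 11.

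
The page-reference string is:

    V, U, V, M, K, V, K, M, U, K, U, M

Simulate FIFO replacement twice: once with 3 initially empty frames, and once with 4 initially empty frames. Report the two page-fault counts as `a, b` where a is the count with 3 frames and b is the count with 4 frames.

3 frames: F F . F F F . . F . . F → 7 faults.
4 frames: F F . F F . . . . . . . → 4 faults.
4 < 7: adding a frame reduced faults, as is typical.

7, 4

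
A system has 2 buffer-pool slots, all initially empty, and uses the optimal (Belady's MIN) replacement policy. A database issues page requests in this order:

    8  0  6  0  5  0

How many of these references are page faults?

8: fault, frames [8]
0: fault, frames [8, 0]
6: fault, evict 8, frames [0, 6]
0: hit
5: fault, evict 6, frames [0, 5]
0: hit
Page faults: 4.

4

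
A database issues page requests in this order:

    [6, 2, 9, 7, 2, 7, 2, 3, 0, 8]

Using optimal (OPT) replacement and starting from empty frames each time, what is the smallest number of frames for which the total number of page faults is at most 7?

f=1: 10 faults
f=2: 7 faults
f=3: 7 faults
f=4: 7 faults
f=5: 7 faults
f=6: 7 faults
f=7: 7 faults
Smallest f with faults ≤ 7 is 2.

2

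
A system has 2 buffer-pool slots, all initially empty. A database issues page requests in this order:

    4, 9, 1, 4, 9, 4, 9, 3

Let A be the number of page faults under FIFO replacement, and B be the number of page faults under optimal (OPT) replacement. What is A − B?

Under FIFO: F F F F F . . F → 6 faults.
Under OPT: F F F . F . . F → 5 faults.
A − B = 6 − 5 = 1.

1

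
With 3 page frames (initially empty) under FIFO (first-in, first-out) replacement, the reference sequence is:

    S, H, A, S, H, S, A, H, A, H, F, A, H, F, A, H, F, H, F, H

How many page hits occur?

16

S → fault, frames (S)
H → fault, frames (S H)
A → fault, frames (S H A)
S → hit
H → hit
S → hit
A → hit
H → hit
A → hit
H → hit
F → fault, evict S, frames (H A F)
A → hit
H → hit
F → hit
A → hit
H → hit
F → hit
H → hit
F → hit
H → hit
Hits: 16.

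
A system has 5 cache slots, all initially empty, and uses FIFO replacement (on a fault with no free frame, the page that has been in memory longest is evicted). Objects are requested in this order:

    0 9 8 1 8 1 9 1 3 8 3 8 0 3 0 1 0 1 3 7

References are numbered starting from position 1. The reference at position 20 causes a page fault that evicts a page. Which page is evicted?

pos 1: 0 → fault, frames (0)
pos 2: 9 → fault, frames (0 9)
pos 3: 8 → fault, frames (0 9 8)
pos 4: 1 → fault, frames (0 9 8 1)
pos 5: 8 → hit
pos 6: 1 → hit
pos 7: 9 → hit
pos 8: 1 → hit
pos 9: 3 → fault, frames (0 9 8 1 3)
pos 10: 8 → hit
pos 11: 3 → hit
pos 12: 8 → hit
pos 13: 0 → hit
pos 14: 3 → hit
pos 15: 0 → hit
pos 16: 1 → hit
pos 17: 0 → hit
pos 18: 1 → hit
pos 19: 3 → hit
pos 20: 7 → fault, evict 0, frames (9 8 1 3 7)
At position 20, page 0 is evicted.

0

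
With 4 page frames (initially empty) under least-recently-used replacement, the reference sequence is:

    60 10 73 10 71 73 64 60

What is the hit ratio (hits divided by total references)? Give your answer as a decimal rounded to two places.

0.25

60 → fault, frames (60)
10 → fault, frames (60 10)
73 → fault, frames (60 10 73)
10 → hit
71 → fault, frames (60 73 10 71)
73 → hit
64 → fault, evict 60, frames (10 71 73 64)
60 → fault, evict 10, frames (71 73 64 60)
Hits: 2 of 8 references → 2/8 = 0.2500.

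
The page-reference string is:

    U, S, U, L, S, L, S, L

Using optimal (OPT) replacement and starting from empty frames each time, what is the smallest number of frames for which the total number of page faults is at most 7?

2

f=1: 8 faults
f=2: 3 faults
f=3: 3 faults
Smallest f with faults ≤ 7 is 2.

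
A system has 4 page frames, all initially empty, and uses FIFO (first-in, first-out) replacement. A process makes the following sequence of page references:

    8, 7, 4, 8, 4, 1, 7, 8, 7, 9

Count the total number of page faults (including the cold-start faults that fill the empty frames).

8 -> miss, frames {8}
7 -> miss, frames {8,7}
4 -> miss, frames {8,7,4}
8 -> hit
4 -> hit
1 -> miss, frames {8,7,4,1}
7 -> hit
8 -> hit
7 -> hit
9 -> miss, evict 8, frames {7,4,1,9}
Page faults: 5.

5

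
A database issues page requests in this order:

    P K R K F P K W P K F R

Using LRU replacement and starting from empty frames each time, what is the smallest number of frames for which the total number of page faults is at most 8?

f=1: 12 faults
f=2: 11 faults
f=3: 8 faults
f=4: 6 faults
f=5: 5 faults
Smallest f with faults ≤ 8 is 3.

3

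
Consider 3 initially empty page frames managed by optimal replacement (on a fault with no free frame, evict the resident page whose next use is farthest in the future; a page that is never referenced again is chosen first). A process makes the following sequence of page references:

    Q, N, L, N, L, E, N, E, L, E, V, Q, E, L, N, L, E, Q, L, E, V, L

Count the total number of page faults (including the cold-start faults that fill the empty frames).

Q: fault, frames (Q)
N: fault, frames (Q N)
L: fault, frames (Q N L)
N: hit
L: hit
E: fault, evict Q, frames (N L E)
N: hit
E: hit
L: hit
E: hit
V: fault, evict N, frames (L E V)
Q: fault, evict V, frames (L E Q)
E: hit
L: hit
N: fault, evict Q, frames (L E N)
L: hit
E: hit
Q: fault, evict N, frames (L E Q)
L: hit
E: hit
V: fault, evict Q, frames (L E V)
L: hit
Page faults: 9.

9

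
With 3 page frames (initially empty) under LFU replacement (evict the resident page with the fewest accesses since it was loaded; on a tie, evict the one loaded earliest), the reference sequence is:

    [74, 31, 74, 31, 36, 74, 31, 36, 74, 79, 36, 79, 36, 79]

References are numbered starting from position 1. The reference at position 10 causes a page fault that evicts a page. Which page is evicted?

36

pos 1: 74: fault, frames (74)
pos 2: 31: fault, frames (74 31)
pos 3: 74: hit
pos 4: 31: hit
pos 5: 36: fault, frames (74 31 36)
pos 6: 74: hit
pos 7: 31: hit
pos 8: 36: hit
pos 9: 74: hit
pos 10: 79: fault, evict 36, frames (74 31 79)
At position 10, page 36 is evicted.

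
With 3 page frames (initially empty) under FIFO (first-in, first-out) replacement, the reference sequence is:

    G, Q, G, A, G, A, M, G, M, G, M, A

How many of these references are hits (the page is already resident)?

G -> miss, frames (G)
Q -> miss, frames (G Q)
G -> hit
A -> miss, frames (G Q A)
G -> hit
A -> hit
M -> miss, evict G, frames (Q A M)
G -> miss, evict Q, frames (A M G)
M -> hit
G -> hit
M -> hit
A -> hit
Hits: 7.

7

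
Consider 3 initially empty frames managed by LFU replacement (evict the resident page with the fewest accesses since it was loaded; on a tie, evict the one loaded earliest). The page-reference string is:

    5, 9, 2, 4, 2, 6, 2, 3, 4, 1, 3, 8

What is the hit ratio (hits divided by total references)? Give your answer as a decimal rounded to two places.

5 → fault, frames [5]
9 → fault, frames [5, 9]
2 → fault, frames [5, 9, 2]
4 → fault, evict 5, frames [9, 2, 4]
2 → hit
6 → fault, evict 9, frames [2, 4, 6]
2 → hit
3 → fault, evict 4, frames [2, 6, 3]
4 → fault, evict 6, frames [2, 3, 4]
1 → fault, evict 3, frames [2, 4, 1]
3 → fault, evict 4, frames [2, 1, 3]
8 → fault, evict 1, frames [2, 3, 8]
Hits: 2 of 12 references → 2/12 = 0.1667.

0.17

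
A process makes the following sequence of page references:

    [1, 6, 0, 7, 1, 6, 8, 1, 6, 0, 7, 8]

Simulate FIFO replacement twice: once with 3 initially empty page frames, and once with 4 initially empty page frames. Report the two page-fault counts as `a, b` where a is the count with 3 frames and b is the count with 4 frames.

9, 10

3 frames: F F F F F F F . . F F . → 9 faults.
4 frames: F F F F . . F F F F F F → 10 faults.
10 > 9: adding a frame increased faults — Belady's anomaly.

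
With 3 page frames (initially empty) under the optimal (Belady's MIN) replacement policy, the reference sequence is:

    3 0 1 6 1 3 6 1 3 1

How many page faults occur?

4

3 -> miss, frames [3]
0 -> miss, frames [3, 0]
1 -> miss, frames [3, 0, 1]
6 -> miss, evict 0, frames [3, 1, 6]
1 -> hit
3 -> hit
6 -> hit
1 -> hit
3 -> hit
1 -> hit
Page faults: 4.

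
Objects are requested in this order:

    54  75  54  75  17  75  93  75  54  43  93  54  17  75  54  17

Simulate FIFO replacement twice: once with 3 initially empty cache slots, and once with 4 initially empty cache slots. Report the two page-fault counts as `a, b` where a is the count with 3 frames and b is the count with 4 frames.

3 frames: F F . . F . F . F F . . F F F . → 9 faults.
4 frames: F F . . F . F . . F . F . F . F → 8 faults.
8 < 9: adding a frame reduced faults, as is typical.

9, 8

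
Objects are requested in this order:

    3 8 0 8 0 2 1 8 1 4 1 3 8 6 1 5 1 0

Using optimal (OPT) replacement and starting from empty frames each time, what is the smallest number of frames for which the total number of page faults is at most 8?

5

f=1: 18 faults
f=2: 11 faults
f=3: 10 faults
f=4: 9 faults
f=5: 8 faults
f=6: 8 faults
f=7: 8 faults
f=8: 8 faults
Smallest f with faults ≤ 8 is 5.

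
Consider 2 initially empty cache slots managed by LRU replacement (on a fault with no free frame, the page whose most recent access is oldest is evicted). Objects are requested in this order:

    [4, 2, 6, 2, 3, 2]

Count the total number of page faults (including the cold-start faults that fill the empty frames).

4

4 -> fault, frames {4}
2 -> fault, frames {4,2}
6 -> fault, evict 4, frames {2,6}
2 -> hit
3 -> fault, evict 6, frames {2,3}
2 -> hit
Page faults: 4.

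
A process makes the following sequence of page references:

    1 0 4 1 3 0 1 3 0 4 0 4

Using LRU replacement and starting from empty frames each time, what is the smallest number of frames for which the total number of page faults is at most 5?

4

f=1: 12 faults
f=2: 10 faults
f=3: 6 faults
f=4: 4 faults
Smallest f with faults ≤ 5 is 4.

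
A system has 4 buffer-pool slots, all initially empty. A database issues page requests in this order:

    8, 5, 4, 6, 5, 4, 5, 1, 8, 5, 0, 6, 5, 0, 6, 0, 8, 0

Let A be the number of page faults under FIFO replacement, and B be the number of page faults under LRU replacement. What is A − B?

1

Under FIFO: F F F F . . . F F F F F . . . . . . → 9 faults.
Under LRU: F F F F . . . F F . F F . . . . . . → 8 faults.
A − B = 9 − 8 = 1.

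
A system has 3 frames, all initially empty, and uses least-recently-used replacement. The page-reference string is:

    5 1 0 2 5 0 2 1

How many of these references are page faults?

6

5 -> fault, frames {5}
1 -> fault, frames {5,1}
0 -> fault, frames {5,1,0}
2 -> fault, evict 5, frames {1,0,2}
5 -> fault, evict 1, frames {0,2,5}
0 -> hit
2 -> hit
1 -> fault, evict 5, frames {0,2,1}
Page faults: 6.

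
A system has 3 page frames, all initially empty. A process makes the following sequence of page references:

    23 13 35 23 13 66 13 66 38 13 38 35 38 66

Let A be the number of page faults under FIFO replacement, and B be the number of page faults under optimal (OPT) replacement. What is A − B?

Under FIFO: F F F . . F . . F F . F . F → 8 faults.
Under OPT: F F F . . F . . F . . . . F → 6 faults.
A − B = 8 − 6 = 2.

2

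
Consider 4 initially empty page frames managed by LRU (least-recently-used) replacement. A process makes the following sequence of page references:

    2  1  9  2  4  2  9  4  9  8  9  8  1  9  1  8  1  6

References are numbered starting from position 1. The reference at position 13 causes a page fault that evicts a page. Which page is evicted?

pos 1: 2 → miss, frames (2)
pos 2: 1 → miss, frames (2 1)
pos 3: 9 → miss, frames (2 1 9)
pos 4: 2 → hit
pos 5: 4 → miss, frames (1 9 2 4)
pos 6: 2 → hit
pos 7: 9 → hit
pos 8: 4 → hit
pos 9: 9 → hit
pos 10: 8 → miss, evict 1, frames (2 4 9 8)
pos 11: 9 → hit
pos 12: 8 → hit
pos 13: 1 → miss, evict 2, frames (4 9 8 1)
At position 13, page 2 is evicted.

2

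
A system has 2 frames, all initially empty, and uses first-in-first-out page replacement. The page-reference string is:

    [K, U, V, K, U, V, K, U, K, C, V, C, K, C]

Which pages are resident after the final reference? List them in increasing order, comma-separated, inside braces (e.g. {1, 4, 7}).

{C, K}

K → fault, frames [K]
U → fault, frames [K, U]
V → fault, evict K, frames [U, V]
K → fault, evict U, frames [V, K]
U → fault, evict V, frames [K, U]
V → fault, evict K, frames [U, V]
K → fault, evict U, frames [V, K]
U → fault, evict V, frames [K, U]
K → hit
C → fault, evict K, frames [U, C]
V → fault, evict U, frames [C, V]
C → hit
K → fault, evict C, frames [V, K]
C → fault, evict V, frames [K, C]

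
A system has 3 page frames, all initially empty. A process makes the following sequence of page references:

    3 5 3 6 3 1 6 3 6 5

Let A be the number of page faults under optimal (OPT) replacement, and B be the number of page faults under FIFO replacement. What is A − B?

Under OPT: F F . F . F . . . F → 5 faults.
Under FIFO: F F . F . F . F . F → 6 faults.
A − B = 5 − 6 = -1.

-1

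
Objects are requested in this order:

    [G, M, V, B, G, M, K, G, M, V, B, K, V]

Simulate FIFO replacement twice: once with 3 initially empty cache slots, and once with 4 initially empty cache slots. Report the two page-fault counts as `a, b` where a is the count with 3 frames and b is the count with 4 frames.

3 frames: F F F F F F F . . F F . . → 9 faults.
4 frames: F F F F . . F F F F F F . → 10 faults.
10 > 9: adding a frame increased faults — Belady's anomaly.

9, 10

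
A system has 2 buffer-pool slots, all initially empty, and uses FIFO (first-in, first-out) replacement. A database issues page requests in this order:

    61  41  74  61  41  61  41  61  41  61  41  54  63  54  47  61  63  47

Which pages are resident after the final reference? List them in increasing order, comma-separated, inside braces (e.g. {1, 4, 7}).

61 -> fault, frames [61]
41 -> fault, frames [61, 41]
74 -> fault, evict 61, frames [41, 74]
61 -> fault, evict 41, frames [74, 61]
41 -> fault, evict 74, frames [61, 41]
61 -> hit
41 -> hit
61 -> hit
41 -> hit
61 -> hit
41 -> hit
54 -> fault, evict 61, frames [41, 54]
63 -> fault, evict 41, frames [54, 63]
54 -> hit
47 -> fault, evict 54, frames [63, 47]
61 -> fault, evict 63, frames [47, 61]
63 -> fault, evict 47, frames [61, 63]
47 -> fault, evict 61, frames [63, 47]

{47, 63}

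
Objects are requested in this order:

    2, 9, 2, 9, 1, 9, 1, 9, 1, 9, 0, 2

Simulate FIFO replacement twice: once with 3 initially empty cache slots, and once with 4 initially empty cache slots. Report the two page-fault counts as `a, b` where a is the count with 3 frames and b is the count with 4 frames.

3 frames: F F . . F . . . . . F F → 5 faults.
4 frames: F F . . F . . . . . F . → 4 faults.
4 < 5: adding a frame reduced faults, as is typical.

5, 4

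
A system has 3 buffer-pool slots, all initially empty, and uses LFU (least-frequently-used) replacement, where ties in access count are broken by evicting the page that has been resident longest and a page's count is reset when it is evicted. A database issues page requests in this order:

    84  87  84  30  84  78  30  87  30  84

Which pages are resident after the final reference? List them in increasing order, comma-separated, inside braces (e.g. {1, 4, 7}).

84 → miss, frames (84)
87 → miss, frames (84 87)
84 → hit
30 → miss, frames (84 87 30)
84 → hit
78 → miss, evict 87, frames (84 30 78)
30 → hit
87 → miss, evict 78, frames (84 30 87)
30 → hit
84 → hit

{30, 84, 87}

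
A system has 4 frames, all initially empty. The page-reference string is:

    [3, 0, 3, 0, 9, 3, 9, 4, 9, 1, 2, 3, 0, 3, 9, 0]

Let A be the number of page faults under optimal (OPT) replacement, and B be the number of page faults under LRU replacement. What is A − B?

Under OPT: F F . . F . . F . F F . . . . . → 6 faults.
Under LRU: F F . . F . . F . F F F F . F . → 9 faults.
A − B = 6 − 9 = -3.

-3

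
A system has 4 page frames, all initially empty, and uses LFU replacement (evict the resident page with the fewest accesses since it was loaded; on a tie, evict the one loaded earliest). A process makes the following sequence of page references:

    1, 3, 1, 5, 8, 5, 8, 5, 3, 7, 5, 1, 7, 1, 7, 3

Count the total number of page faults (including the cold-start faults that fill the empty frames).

1 → miss, frames [1]
3 → miss, frames [1, 3]
1 → hit
5 → miss, frames [1, 3, 5]
8 → miss, frames [1, 3, 5, 8]
5 → hit
8 → hit
5 → hit
3 → hit
7 → miss, evict 1, frames [3, 5, 8, 7]
5 → hit
1 → miss, evict 7, frames [3, 5, 8, 1]
7 → miss, evict 1, frames [3, 5, 8, 7]
1 → miss, evict 7, frames [3, 5, 8, 1]
7 → miss, evict 1, frames [3, 5, 8, 7]
3 → hit
Page faults: 9.

9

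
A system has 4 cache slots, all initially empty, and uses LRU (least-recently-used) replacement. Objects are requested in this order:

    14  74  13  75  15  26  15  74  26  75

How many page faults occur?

14 -> fault, frames (14)
74 -> fault, frames (14 74)
13 -> fault, frames (14 74 13)
75 -> fault, frames (14 74 13 75)
15 -> fault, evict 14, frames (74 13 75 15)
26 -> fault, evict 74, frames (13 75 15 26)
15 -> hit
74 -> fault, evict 13, frames (75 26 15 74)
26 -> hit
75 -> hit
Page faults: 7.

7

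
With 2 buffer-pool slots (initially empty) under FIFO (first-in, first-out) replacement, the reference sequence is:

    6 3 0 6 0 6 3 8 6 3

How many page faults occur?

8

6: miss, frames [6]
3: miss, frames [6, 3]
0: miss, evict 6, frames [3, 0]
6: miss, evict 3, frames [0, 6]
0: hit
6: hit
3: miss, evict 0, frames [6, 3]
8: miss, evict 6, frames [3, 8]
6: miss, evict 3, frames [8, 6]
3: miss, evict 8, frames [6, 3]
Page faults: 8.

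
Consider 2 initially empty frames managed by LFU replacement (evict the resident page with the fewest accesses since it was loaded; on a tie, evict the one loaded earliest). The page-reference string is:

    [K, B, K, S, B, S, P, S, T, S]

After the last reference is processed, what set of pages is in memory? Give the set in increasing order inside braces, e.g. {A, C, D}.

K → miss, frames (K)
B → miss, frames (K B)
K → hit
S → miss, evict B, frames (K S)
B → miss, evict S, frames (K B)
S → miss, evict B, frames (K S)
P → miss, evict S, frames (K P)
S → miss, evict P, frames (K S)
T → miss, evict S, frames (K T)
S → miss, evict T, frames (K S)

{K, S}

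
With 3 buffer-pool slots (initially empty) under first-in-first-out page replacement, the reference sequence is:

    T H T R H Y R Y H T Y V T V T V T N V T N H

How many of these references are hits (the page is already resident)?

14

T -> miss, frames [T]
H -> miss, frames [T, H]
T -> hit
R -> miss, frames [T, H, R]
H -> hit
Y -> miss, evict T, frames [H, R, Y]
R -> hit
Y -> hit
H -> hit
T -> miss, evict H, frames [R, Y, T]
Y -> hit
V -> miss, evict R, frames [Y, T, V]
T -> hit
V -> hit
T -> hit
V -> hit
T -> hit
N -> miss, evict Y, frames [T, V, N]
V -> hit
T -> hit
N -> hit
H -> miss, evict T, frames [V, N, H]
Hits: 14.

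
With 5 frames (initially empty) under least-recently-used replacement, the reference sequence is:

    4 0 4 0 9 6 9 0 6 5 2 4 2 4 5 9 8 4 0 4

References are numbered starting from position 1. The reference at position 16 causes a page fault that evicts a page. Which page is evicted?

0

pos 1: 4 → miss, frames (4)
pos 2: 0 → miss, frames (4 0)
pos 3: 4 → hit
pos 4: 0 → hit
pos 5: 9 → miss, frames (4 0 9)
pos 6: 6 → miss, frames (4 0 9 6)
pos 7: 9 → hit
pos 8: 0 → hit
pos 9: 6 → hit
pos 10: 5 → miss, frames (4 9 0 6 5)
pos 11: 2 → miss, evict 4, frames (9 0 6 5 2)
pos 12: 4 → miss, evict 9, frames (0 6 5 2 4)
pos 13: 2 → hit
pos 14: 4 → hit
pos 15: 5 → hit
pos 16: 9 → miss, evict 0, frames (6 2 4 5 9)
At position 16, page 0 is evicted.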